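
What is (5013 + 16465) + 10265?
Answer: 31743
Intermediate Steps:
(5013 + 16465) + 10265 = 21478 + 10265 = 31743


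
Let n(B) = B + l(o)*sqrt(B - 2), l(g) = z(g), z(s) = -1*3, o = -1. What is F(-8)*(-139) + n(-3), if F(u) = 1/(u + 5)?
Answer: 130/3 - 3*I*sqrt(5) ≈ 43.333 - 6.7082*I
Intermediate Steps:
z(s) = -3
l(g) = -3
F(u) = 1/(5 + u)
n(B) = B - 3*sqrt(-2 + B) (n(B) = B - 3*sqrt(B - 2) = B - 3*sqrt(-2 + B))
F(-8)*(-139) + n(-3) = -139/(5 - 8) + (-3 - 3*sqrt(-2 - 3)) = -139/(-3) + (-3 - 3*I*sqrt(5)) = -1/3*(-139) + (-3 - 3*I*sqrt(5)) = 139/3 + (-3 - 3*I*sqrt(5)) = 130/3 - 3*I*sqrt(5)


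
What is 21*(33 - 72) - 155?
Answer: -974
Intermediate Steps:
21*(33 - 72) - 155 = 21*(-39) - 155 = -819 - 155 = -974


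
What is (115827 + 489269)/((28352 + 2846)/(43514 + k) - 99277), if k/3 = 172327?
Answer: -339153282520/55644230917 ≈ -6.0950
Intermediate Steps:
k = 516981 (k = 3*172327 = 516981)
(115827 + 489269)/((28352 + 2846)/(43514 + k) - 99277) = (115827 + 489269)/((28352 + 2846)/(43514 + 516981) - 99277) = 605096/(31198/560495 - 99277) = 605096/(-55644230917/560495) = 605096*(-560495/55644230917) = -339153282520/55644230917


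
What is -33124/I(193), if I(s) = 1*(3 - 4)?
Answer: 33124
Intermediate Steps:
I(s) = -1 (I(s) = 1*(-1) = -1)
-33124/I(193) = -33124/(-1) = -33124*(-1) = 33124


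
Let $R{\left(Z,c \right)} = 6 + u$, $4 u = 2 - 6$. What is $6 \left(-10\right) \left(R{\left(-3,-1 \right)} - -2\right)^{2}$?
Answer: $-2940$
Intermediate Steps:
$u = -1$ ($u = \frac{2 - 6}{4} = \frac{1}{4} \left(-4\right) = -1$)
$R{\left(Z,c \right)} = 5$ ($R{\left(Z,c \right)} = 6 - 1 = 5$)
$6 \left(-10\right) \left(R{\left(-3,-1 \right)} - -2\right)^{2} = 6 \left(-10\right) \left(5 - -2\right)^{2} = - 60 \left(5 + \left(-3 + 5\right)\right)^{2} = - 60 \left(5 + 2\right)^{2} = - 60 \cdot 7^{2} = \left(-60\right) 49 = -2940$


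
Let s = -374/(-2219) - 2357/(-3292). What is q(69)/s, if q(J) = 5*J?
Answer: 840069020/2153797 ≈ 390.04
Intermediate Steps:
s = 6461391/7304948 (s = -374*(-1/2219) - 2357*(-1/3292) = 374/2219 + 2357/3292 = 6461391/7304948 ≈ 0.88452)
q(69)/s = (5*69)/(6461391/7304948) = 345*(7304948/6461391) = 840069020/2153797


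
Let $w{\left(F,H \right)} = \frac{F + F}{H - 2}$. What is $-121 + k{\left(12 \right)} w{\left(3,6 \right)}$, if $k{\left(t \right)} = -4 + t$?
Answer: $-109$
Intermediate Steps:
$w{\left(F,H \right)} = \frac{2 F}{-2 + H}$
$-121 + k{\left(12 \right)} w{\left(3,6 \right)} = -121 + \left(-4 + 12\right) 2 \cdot 3 \frac{1}{-2 + 6} = -121 + 8 \cdot 2 \cdot 3 \cdot \frac{1}{4} = -121 + 8 \cdot \frac{3}{2} = -121 + 12 = -109$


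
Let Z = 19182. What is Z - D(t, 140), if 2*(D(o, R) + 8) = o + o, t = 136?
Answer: 19054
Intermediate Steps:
D(o, R) = -8 + o (D(o, R) = -8 + (o + o)/2 = -8 + (2*o)/2 = -8 + o)
Z - D(t, 140) = 19182 - (-8 + 136) = 19182 - 1*128 = 19182 - 128 = 19054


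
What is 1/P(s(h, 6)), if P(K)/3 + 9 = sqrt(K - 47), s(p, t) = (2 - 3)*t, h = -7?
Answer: -3/134 - I*sqrt(53)/402 ≈ -0.022388 - 0.01811*I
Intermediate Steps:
s(p, t) = -t
P(K) = -27 + 3*sqrt(-47 + K) (P(K) = -27 + 3*sqrt(K - 47) = -27 + 3*sqrt(-47 + K))
1/P(s(h, 6)) = 1/(-27 + 3*sqrt(-47 - 1*6)) = 1/(-27 + 3*sqrt(-47 - 6)) = 1/(-27 + 3*sqrt(-53)) = 1/(-27 + 3*(I*sqrt(53))) = 1/(-27 + 3*I*sqrt(53))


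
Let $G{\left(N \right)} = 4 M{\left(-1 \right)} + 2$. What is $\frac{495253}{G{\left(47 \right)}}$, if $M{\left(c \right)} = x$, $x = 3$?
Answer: $\frac{495253}{14} \approx 35375.0$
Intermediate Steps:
$M{\left(c \right)} = 3$
$G{\left(N \right)} = 14$ ($G{\left(N \right)} = 4 \cdot 3 + 2 = 12 + 2 = 14$)
$\frac{495253}{G{\left(47 \right)}} = \frac{495253}{14}$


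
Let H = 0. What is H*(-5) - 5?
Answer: -5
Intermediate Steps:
H*(-5) - 5 = 0*(-5) - 5 = 0 - 5 = -5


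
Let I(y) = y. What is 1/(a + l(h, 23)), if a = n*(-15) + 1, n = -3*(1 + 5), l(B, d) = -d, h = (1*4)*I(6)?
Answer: 1/248 ≈ 0.0040323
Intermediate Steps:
h = 24 (h = (1*4)*6 = 4*6 = 24)
n = -18 (n = -3*6 = -18)
a = 271 (a = -18*(-15) + 1 = 270 + 1 = 271)
1/(a + l(h, 23)) = 1/(271 - 1*23) = 1/(271 - 23) = 1/248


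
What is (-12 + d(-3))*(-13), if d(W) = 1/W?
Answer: 481/3 ≈ 160.33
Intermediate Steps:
(-12 + d(-3))*(-13) = (-12 + 1/(-3))*(-13) = (-12 - ⅓)*(-13) = -37/3*(-13) = 481/3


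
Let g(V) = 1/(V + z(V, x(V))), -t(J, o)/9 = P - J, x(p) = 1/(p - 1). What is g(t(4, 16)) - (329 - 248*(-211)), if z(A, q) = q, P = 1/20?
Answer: -25891485737/491701 ≈ -52657.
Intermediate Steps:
P = 1/20 ≈ 0.050000
x(p) = 1/(-1 + p)
t(J, o) = -9/20 + 9*J (t(J, o) = -9*(1/20 - J) = -9/20 + 9*J)
g(V) = 1/(V + 1/(-1 + V))
g(t(4, 16)) - (329 - 248*(-211)) = (-1 + (-9/20 + 9*4))/(1 + (-9/20 + 9*4)*(-1 + (-9/20 + 9*4))) - (329 - 248*(-211)) = (-1 + (-9/20 + 36))/(1 + (-9/20 + 36)*(-1 + (-9/20 + 36))) - (329 + 52328) = (-1 + 711/20)/(1 + 711*(-1 + 711/20)/20) - 1*52657 = (691/20)/(1 + (711/20)*(691/20)) - 52657 = (691/20)/(1 + 491301/400) - 52657 = (691/20)/(491701/400) - 52657 = (400/491701)*(691/20) - 52657 = 13820/491701 - 52657 = -25891485737/491701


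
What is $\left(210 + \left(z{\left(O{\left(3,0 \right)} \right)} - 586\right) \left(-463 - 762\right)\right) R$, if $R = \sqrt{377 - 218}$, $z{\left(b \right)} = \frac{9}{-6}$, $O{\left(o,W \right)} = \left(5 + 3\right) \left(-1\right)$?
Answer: $\frac{1439795 \sqrt{159}}{2} \approx 9.0776 \cdot 10^{6}$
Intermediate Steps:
$O{\left(o,W \right)} = -8$ ($O{\left(o,W \right)} = 8 \left(-1\right) = -8$)
$z{\left(b \right)} = - \frac{3}{2}$ ($z{\left(b \right)} = 9 \left(- \frac{1}{6}\right) = - \frac{3}{2}$)
$R = \sqrt{159} \approx 12.61$
$\left(210 + \left(z{\left(O{\left(3,0 \right)} \right)} - 586\right) \left(-463 - 762\right)\right) R = \left(210 + \left(- \frac{3}{2} - 586\right) \left(-463 - 762\right)\right) \sqrt{159} = \left(210 - - \frac{1439375}{2}\right) \sqrt{159} = \left(210 + \frac{1439375}{2}\right) \sqrt{159} = \frac{1439795 \sqrt{159}}{2}$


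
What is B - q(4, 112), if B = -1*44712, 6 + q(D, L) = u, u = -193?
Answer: -44513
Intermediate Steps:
q(D, L) = -199 (q(D, L) = -6 - 193 = -199)
B = -44712
B - q(4, 112) = -44712 - 1*(-199) = -44712 + 199 = -44513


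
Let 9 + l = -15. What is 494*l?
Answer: -11856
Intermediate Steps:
l = -24 (l = -9 - 15 = -24)
494*l = 494*(-24) = -11856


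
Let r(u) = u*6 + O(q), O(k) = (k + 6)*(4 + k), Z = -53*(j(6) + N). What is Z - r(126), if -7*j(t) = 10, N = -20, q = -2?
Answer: 2602/7 ≈ 371.71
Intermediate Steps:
j(t) = -10/7 (j(t) = -⅐*10 = -10/7)
Z = 7950/7 (Z = -53*(-10/7 - 20) = -53*(-150/7) = 7950/7 ≈ 1135.7)
O(k) = (4 + k)*(6 + k) (O(k) = (6 + k)*(4 + k) = (4 + k)*(6 + k))
r(u) = 8 + 6*u (r(u) = u*6 + (24 + (-2)² + 10*(-2)) = 6*u + (24 + 4 - 20) = 6*u + 8 = 8 + 6*u)
Z - r(126) = 7950/7 - (8 + 6*126) = 7950/7 - (8 + 756) = 7950/7 - 1*764 = 7950/7 - 764 = 2602/7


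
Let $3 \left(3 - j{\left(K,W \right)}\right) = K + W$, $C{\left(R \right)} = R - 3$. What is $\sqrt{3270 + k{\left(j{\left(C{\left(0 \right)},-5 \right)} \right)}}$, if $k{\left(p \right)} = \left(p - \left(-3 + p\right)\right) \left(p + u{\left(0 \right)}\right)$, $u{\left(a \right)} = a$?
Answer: $\sqrt{3287} \approx 57.332$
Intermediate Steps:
$C{\left(R \right)} = -3 + R$
$j{\left(K,W \right)} = 3 - \frac{K}{3} - \frac{W}{3}$ ($j{\left(K,W \right)} = 3 - \frac{K + W}{3} = 3 - \left(\frac{K}{3} + \frac{W}{3}\right) = 3 - \frac{K}{3} - \frac{W}{3}$)
$k{\left(p \right)} = 3 p$ ($k{\left(p \right)} = \left(p - \left(-3 + p\right)\right) \left(p + 0\right) = 3 p$)
$\sqrt{3270 + k{\left(j{\left(C{\left(0 \right)},-5 \right)} \right)}} = \sqrt{3270 + 3 \left(3 - \frac{-3 + 0}{3} - - \frac{5}{3}\right)} = \sqrt{3270 + 3 \left(3 - -1 + \frac{5}{3}\right)} = \sqrt{3270 + 3 \left(3 + 1 + \frac{5}{3}\right)} = \sqrt{3270 + 3 \cdot \frac{17}{3}} = \sqrt{3270 + 17} = \sqrt{3287}$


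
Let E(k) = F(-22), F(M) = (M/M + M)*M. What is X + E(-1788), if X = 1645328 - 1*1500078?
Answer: 145712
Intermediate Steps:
F(M) = M*(1 + M) (F(M) = (1 + M)*M = M*(1 + M))
X = 145250 (X = 1645328 - 1500078 = 145250)
E(k) = 462 (E(k) = -22*(1 - 22) = -22*(-21) = 462)
X + E(-1788) = 145250 + 462 = 145712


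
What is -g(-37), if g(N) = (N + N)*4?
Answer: 296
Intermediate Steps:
g(N) = 8*N (g(N) = (2*N)*4 = 8*N)
-g(-37) = -8*(-37) = -1*(-296) = 296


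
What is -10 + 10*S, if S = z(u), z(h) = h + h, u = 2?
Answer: 30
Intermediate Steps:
z(h) = 2*h
S = 4 (S = 2*2 = 4)
-10 + 10*S = -10 + 10*4 = -10 + 40 = 30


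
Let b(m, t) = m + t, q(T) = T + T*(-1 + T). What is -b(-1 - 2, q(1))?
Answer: 2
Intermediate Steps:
-b(-1 - 2, q(1)) = -((-1 - 2) + 1²) = -(-3 + 1) = -1*(-2) = 2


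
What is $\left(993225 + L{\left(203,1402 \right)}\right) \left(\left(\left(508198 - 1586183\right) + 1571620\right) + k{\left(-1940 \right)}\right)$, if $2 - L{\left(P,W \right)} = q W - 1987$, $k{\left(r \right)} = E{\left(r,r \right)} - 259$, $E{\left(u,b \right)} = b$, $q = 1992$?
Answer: $-883390610520$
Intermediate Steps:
$k{\left(r \right)} = -259 + r$ ($k{\left(r \right)} = r - 259 = -259 + r$)
$L{\left(P,W \right)} = 1989 - 1992 W$ ($L{\left(P,W \right)} = 2 - \left(1992 W - 1987\right) = 2 - \left(-1987 + 1992 W\right) = 1989 - 1992 W$)
$\left(993225 + L{\left(203,1402 \right)}\right) \left(\left(\left(508198 - 1586183\right) + 1571620\right) + k{\left(-1940 \right)}\right) = \left(993225 + \left(1989 - 2792784\right)\right) \left(\left(\left(508198 - 1586183\right) + 1571620\right) - 2199\right) = \left(993225 + \left(1989 - 2792784\right)\right) \left(\left(-1077985 + 1571620\right) - 2199\right) = \left(993225 - 2790795\right) \left(493635 - 2199\right) = \left(-1797570\right) 491436 = -883390610520$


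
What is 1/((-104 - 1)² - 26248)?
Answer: -1/15223 ≈ -6.5690e-5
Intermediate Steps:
1/((-104 - 1)² - 26248) = 1/((-105)² - 26248) = 1/(11025 - 26248) = 1/(-15223) = -1/15223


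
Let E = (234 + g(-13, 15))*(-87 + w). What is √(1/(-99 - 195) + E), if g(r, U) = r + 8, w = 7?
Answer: I*√32316486/42 ≈ 135.35*I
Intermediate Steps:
g(r, U) = 8 + r
E = -18320 (E = (234 + (8 - 13))*(-87 + 7) = (234 - 5)*(-80) = 229*(-80) = -18320)
√(1/(-99 - 195) + E) = √(1/(-99 - 195) - 18320) = √(1/(-294) - 18320) = √(-1/294 - 18320) = √(-5386081/294) = I*√32316486/42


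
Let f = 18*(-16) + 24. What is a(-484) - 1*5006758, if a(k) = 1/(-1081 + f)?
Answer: -6734089511/1345 ≈ -5.0068e+6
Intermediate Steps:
f = -264 (f = -288 + 24 = -264)
a(k) = -1/1345 (a(k) = 1/(-1081 - 264) = 1/(-1345) = -1/1345)
a(-484) - 1*5006758 = -1/1345 - 1*5006758 = -1/1345 - 5006758 = -6734089511/1345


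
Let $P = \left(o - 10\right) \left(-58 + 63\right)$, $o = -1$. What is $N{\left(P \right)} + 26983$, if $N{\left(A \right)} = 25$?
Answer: $27008$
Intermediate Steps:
$P = -55$ ($P = \left(-1 - 10\right) \left(-58 + 63\right) = \left(-11\right) 5 = -55$)
$N{\left(P \right)} + 26983 = 25 + 26983 = 27008$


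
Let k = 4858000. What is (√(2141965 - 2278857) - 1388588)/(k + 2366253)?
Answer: -1388588/7224253 + 2*I*√34223/7224253 ≈ -0.19221 + 5.1215e-5*I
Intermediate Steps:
(√(2141965 - 2278857) - 1388588)/(k + 2366253) = (√(2141965 - 2278857) - 1388588)/(4858000 + 2366253) = (√(-136892) - 1388588)/7224253 = (2*I*√34223 - 1388588)*(1/7224253) = (-1388588 + 2*I*√34223)*(1/7224253) = -1388588/7224253 + 2*I*√34223/7224253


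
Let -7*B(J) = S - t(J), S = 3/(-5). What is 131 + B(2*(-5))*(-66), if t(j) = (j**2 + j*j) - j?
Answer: -64913/35 ≈ -1854.7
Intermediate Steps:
S = -3/5 (S = 3*(-1/5) = -3/5 ≈ -0.60000)
t(j) = -j + 2*j**2 (t(j) = (j**2 + j**2) - j = 2*j**2 - j = -j + 2*j**2)
B(J) = 3/35 + J*(-1 + 2*J)/7 (B(J) = -(-3/5 - J*(-1 + 2*J))/7 = 3/35 + J*(-1 + 2*J)/7)
131 + B(2*(-5))*(-66) = 131 + (3/35 + (2*(-5))*(-1 + 2*(2*(-5)))/7)*(-66) = 131 + (3/35 + (1/7)*(-10)*(-1 + 2*(-10)))*(-66) = 131 + (3/35 + (1/7)*(-10)*(-1 - 20))*(-66) = 131 + (3/35 + (1/7)*(-10)*(-21))*(-66) = 131 + (3/35 + 30)*(-66) = 131 + (1053/35)*(-66) = 131 - 69498/35 = -64913/35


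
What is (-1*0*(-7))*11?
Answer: 0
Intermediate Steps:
(-1*0*(-7))*11 = (0*(-7))*11 = 0*11 = 0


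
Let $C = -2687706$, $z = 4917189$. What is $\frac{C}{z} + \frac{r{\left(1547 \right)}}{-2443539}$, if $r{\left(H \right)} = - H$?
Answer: $- \frac{312376549531}{572159194851} \approx -0.54596$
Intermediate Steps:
$\frac{C}{z} + \frac{r{\left(1547 \right)}}{-2443539} = - \frac{2687706}{4917189} + \frac{\left(-1\right) 1547}{-2443539} = \left(-2687706\right) \frac{1}{4917189} - - \frac{221}{349077} = - \frac{895902}{1639063} + \frac{221}{349077} = - \frac{312376549531}{572159194851}$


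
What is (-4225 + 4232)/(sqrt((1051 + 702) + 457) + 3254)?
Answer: 11389/5293153 - 7*sqrt(2210)/10586306 ≈ 0.0021206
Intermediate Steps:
(-4225 + 4232)/(sqrt((1051 + 702) + 457) + 3254) = 7/(sqrt(1753 + 457) + 3254) = 7/(sqrt(2210) + 3254) = 7/(3254 + sqrt(2210))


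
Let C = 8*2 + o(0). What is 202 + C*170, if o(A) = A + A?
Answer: 2922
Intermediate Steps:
o(A) = 2*A
C = 16 (C = 8*2 + 2*0 = 16 + 0 = 16)
202 + C*170 = 202 + 16*170 = 202 + 2720 = 2922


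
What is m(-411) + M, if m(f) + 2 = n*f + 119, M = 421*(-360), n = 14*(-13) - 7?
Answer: -73764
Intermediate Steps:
n = -189 (n = -182 - 7 = -189)
M = -151560
m(f) = 117 - 189*f (m(f) = -2 + (-189*f + 119) = -2 + (119 - 189*f) = 117 - 189*f)
m(-411) + M = (117 - 189*(-411)) - 151560 = (117 + 77679) - 151560 = 77796 - 151560 = -73764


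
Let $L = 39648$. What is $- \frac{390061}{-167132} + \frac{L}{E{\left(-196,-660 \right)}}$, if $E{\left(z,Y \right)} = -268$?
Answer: $- \frac{232925471}{1599692} \approx -145.61$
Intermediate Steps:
$- \frac{390061}{-167132} + \frac{L}{E{\left(-196,-660 \right)}} = - \frac{390061}{-167132} + \frac{39648}{-268} = \left(-390061\right) \left(- \frac{1}{167132}\right) + 39648 \left(- \frac{1}{268}\right) = \frac{55723}{23876} - \frac{9912}{67} = - \frac{232925471}{1599692}$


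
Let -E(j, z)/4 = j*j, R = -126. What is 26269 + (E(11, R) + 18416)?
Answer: 44201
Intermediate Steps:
E(j, z) = -4*j**2 (E(j, z) = -4*j*j = -4*j**2)
26269 + (E(11, R) + 18416) = 26269 + (-4*11**2 + 18416) = 26269 + (-4*121 + 18416) = 26269 + (-484 + 18416) = 26269 + 17932 = 44201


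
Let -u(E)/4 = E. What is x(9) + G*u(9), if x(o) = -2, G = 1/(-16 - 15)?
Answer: -26/31 ≈ -0.83871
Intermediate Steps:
u(E) = -4*E
G = -1/31 (G = 1/(-31) = -1/31 ≈ -0.032258)
x(9) + G*u(9) = -2 - (-4)*9/31 = -2 - 1/31*(-36) = -2 + 36/31 = -26/31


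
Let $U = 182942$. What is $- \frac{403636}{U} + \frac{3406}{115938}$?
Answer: $- \frac{11543412529}{5302482399} \approx -2.177$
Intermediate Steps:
$- \frac{403636}{U} + \frac{3406}{115938} = - \frac{403636}{182942} + \frac{3406}{115938} = \left(-403636\right) \frac{1}{182942} + 3406 \cdot \frac{1}{115938} = - \frac{201818}{91471} + \frac{1703}{57969} = - \frac{11543412529}{5302482399}$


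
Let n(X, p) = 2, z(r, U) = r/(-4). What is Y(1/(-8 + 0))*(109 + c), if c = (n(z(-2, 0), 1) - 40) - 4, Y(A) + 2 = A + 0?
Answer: -1139/8 ≈ -142.38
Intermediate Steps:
z(r, U) = -r/4 (z(r, U) = r*(-¼) = -r/4)
Y(A) = -2 + A (Y(A) = -2 + (A + 0) = -2 + A)
c = -42 (c = (2 - 40) - 4 = -38 - 4 = -42)
Y(1/(-8 + 0))*(109 + c) = (-2 + 1/(-8 + 0))*(109 - 42) = (-2 + 1/(-8))*67 = (-2 - ⅛)*67 = -17/8*67 = -1139/8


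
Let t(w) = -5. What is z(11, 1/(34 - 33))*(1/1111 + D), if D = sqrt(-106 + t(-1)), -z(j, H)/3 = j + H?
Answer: -36/1111 - 36*I*sqrt(111) ≈ -0.032403 - 379.28*I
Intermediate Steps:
z(j, H) = -3*H - 3*j (z(j, H) = -3*(j + H) = -3*(H + j) = -3*H - 3*j)
D = I*sqrt(111) (D = sqrt(-106 - 5) = sqrt(-111) = I*sqrt(111) ≈ 10.536*I)
z(11, 1/(34 - 33))*(1/1111 + D) = (-3/(34 - 33) - 3*11)*(1/1111 + I*sqrt(111)) = (-3/1 - 33)*(1/1111 + I*sqrt(111)) = (-3*1 - 33)*(1/1111 + I*sqrt(111)) = (-3 - 33)*(1/1111 + I*sqrt(111)) = -36*(1/1111 + I*sqrt(111)) = -36/1111 - 36*I*sqrt(111)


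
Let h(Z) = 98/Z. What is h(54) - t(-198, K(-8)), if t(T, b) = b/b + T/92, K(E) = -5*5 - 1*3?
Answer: 3685/1242 ≈ 2.9670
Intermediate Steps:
K(E) = -28 (K(E) = -25 - 3 = -28)
t(T, b) = 1 + T/92 (t(T, b) = 1 + T*(1/92) = 1 + T/92)
h(54) - t(-198, K(-8)) = 98/54 - (1 + (1/92)*(-198)) = 98*(1/54) - (1 - 99/46) = 49/27 - 1*(-53/46) = 49/27 + 53/46 = 3685/1242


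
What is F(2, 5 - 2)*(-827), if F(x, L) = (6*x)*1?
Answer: -9924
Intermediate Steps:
F(x, L) = 6*x
F(2, 5 - 2)*(-827) = (6*2)*(-827) = 12*(-827) = -9924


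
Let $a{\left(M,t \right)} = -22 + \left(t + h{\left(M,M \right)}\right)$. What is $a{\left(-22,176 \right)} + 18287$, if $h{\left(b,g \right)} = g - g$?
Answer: $18441$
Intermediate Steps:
$h{\left(b,g \right)} = 0$
$a{\left(M,t \right)} = -22 + t$ ($a{\left(M,t \right)} = -22 + \left(t + 0\right) = -22 + t$)
$a{\left(-22,176 \right)} + 18287 = \left(-22 + 176\right) + 18287 = 154 + 18287 = 18441$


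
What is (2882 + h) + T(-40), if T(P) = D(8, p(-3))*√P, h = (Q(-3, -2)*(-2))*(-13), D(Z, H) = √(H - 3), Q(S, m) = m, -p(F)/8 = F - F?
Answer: 2830 - 2*√30 ≈ 2819.0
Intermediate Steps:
p(F) = 0 (p(F) = -8*(F - F) = -8*0 = 0)
D(Z, H) = √(-3 + H)
h = -52 (h = -2*(-2)*(-13) = 4*(-13) = -52)
T(P) = I*√3*√P (T(P) = √(-3 + 0)*√P = √(-3)*√P = (I*√3)*√P = I*√3*√P)
(2882 + h) + T(-40) = (2882 - 52) + I*√3*√(-40) = 2830 + I*√3*(2*I*√10) = 2830 - 2*√30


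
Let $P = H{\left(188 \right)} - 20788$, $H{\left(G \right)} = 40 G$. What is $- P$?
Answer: $13268$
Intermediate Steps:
$P = -13268$ ($P = 40 \cdot 188 - 20788 = 7520 - 20788 = -13268$)
$- P = \left(-1\right) \left(-13268\right) = 13268$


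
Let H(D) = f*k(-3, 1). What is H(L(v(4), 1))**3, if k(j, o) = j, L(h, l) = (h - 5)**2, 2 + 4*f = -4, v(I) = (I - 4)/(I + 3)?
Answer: 729/8 ≈ 91.125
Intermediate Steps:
v(I) = (-4 + I)/(3 + I)
f = -3/2 (f = -1/2 + (1/4)*(-4) = -1/2 - 1 = -3/2 ≈ -1.5000)
L(h, l) = (-5 + h)**2
H(D) = 9/2 (H(D) = -3/2*(-3) = 9/2)
H(L(v(4), 1))**3 = (9/2)**3 = 729/8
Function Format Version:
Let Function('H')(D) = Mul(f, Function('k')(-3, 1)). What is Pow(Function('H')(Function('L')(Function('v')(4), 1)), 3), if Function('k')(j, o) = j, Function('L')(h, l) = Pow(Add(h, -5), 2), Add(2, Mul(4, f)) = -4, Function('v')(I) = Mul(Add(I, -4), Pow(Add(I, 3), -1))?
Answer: Rational(729, 8) ≈ 91.125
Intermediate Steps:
Function('v')(I) = Mul(Pow(Add(3, I), -1), Add(-4, I)) (Function('v')(I) = Mul(Add(-4, I), Pow(Add(3, I), -1)) = Mul(Pow(Add(3, I), -1), Add(-4, I)))
f = Rational(-3, 2) (f = Add(Rational(-1, 2), Mul(Rational(1, 4), -4)) = Add(Rational(-1, 2), -1) = Rational(-3, 2) ≈ -1.5000)
Function('L')(h, l) = Pow(Add(-5, h), 2)
Function('H')(D) = Rational(9, 2) (Function('H')(D) = Mul(Rational(-3, 2), -3) = Rational(9, 2))
Pow(Function('H')(Function('L')(Function('v')(4), 1)), 3) = Pow(Rational(9, 2), 3) = Rational(729, 8)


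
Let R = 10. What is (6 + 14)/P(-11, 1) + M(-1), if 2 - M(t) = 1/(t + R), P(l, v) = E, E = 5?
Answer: 53/9 ≈ 5.8889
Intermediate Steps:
P(l, v) = 5
M(t) = 2 - 1/(10 + t) (M(t) = 2 - 1/(t + 10) = 2 - 1/(10 + t))
(6 + 14)/P(-11, 1) + M(-1) = (6 + 14)/5 + (19 + 2*(-1))/(10 - 1) = 20*(1/5) + (19 - 2)/9 = 4 + (1/9)*17 = 4 + 17/9 = 53/9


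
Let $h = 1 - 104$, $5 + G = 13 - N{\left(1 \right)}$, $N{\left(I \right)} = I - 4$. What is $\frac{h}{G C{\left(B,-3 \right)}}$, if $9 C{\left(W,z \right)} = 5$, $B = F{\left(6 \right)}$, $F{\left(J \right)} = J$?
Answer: $- \frac{927}{55} \approx -16.855$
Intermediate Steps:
$N{\left(I \right)} = -4 + I$
$B = 6$
$C{\left(W,z \right)} = \frac{5}{9}$ ($C{\left(W,z \right)} = \frac{1}{9} \cdot 5 = \frac{5}{9}$)
$G = 11$ ($G = -5 + \left(13 - \left(-4 + 1\right)\right) = -5 + \left(13 - -3\right) = -5 + \left(13 + 3\right) = -5 + 16 = 11$)
$h = -103$
$\frac{h}{G C{\left(B,-3 \right)}} = \frac{1}{11 \cdot \frac{5}{9}} \left(-103\right) = \frac{1}{\frac{55}{9}} \left(-103\right) = \frac{9}{55} \left(-103\right) = - \frac{927}{55}$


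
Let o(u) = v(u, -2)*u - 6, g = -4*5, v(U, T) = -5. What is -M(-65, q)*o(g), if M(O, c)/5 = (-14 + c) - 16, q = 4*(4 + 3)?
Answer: 940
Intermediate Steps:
q = 28 (q = 4*7 = 28)
M(O, c) = -150 + 5*c (M(O, c) = 5*((-14 + c) - 16) = 5*(-30 + c) = -150 + 5*c)
g = -20
o(u) = -6 - 5*u (o(u) = -5*u - 6 = -6 - 5*u)
-M(-65, q)*o(g) = -(-150 + 5*28)*(-6 - 5*(-20)) = -(-150 + 140)*(-6 + 100) = -(-10)*94 = -1*(-940) = 940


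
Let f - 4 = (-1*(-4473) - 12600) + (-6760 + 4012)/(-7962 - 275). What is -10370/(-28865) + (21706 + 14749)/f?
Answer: -1594751607633/386250664519 ≈ -4.1288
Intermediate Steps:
f = -66906403/8237 (f = 4 + ((-1*(-4473) - 12600) + (-6760 + 4012)/(-7962 - 275)) = 4 + ((4473 - 12600) - 2748/(-8237)) = 4 + (-8127 - 2748*(-1/8237)) = 4 + (-8127 + 2748/8237) = 4 - 66939351/8237 = -66906403/8237 ≈ -8122.7)
-10370/(-28865) + (21706 + 14749)/f = -10370/(-28865) + (21706 + 14749)/(-66906403/8237) = -10370*(-1/28865) + 36455*(-8237/66906403) = 2074/5773 - 300279835/66906403 = -1594751607633/386250664519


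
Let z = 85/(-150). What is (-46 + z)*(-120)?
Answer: 5588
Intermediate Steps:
z = -17/30 (z = 85*(-1/150) = -17/30 ≈ -0.56667)
(-46 + z)*(-120) = (-46 - 17/30)*(-120) = -1397/30*(-120) = 5588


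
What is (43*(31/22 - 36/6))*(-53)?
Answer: 230179/22 ≈ 10463.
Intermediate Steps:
(43*(31/22 - 36/6))*(-53) = (43*(31*(1/22) - 36*⅙))*(-53) = (43*(31/22 - 6))*(-53) = (43*(-101/22))*(-53) = -4343/22*(-53) = 230179/22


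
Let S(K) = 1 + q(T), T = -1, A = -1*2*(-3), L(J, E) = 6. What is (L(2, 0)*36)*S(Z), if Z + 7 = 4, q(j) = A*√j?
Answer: 216 + 1296*I ≈ 216.0 + 1296.0*I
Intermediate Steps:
A = 6 (A = -2*(-3) = 6)
q(j) = 6*√j
Z = -3 (Z = -7 + 4 = -3)
S(K) = 1 + 6*I (S(K) = 1 + 6*√(-1) = 1 + 6*I)
(L(2, 0)*36)*S(Z) = (6*36)*(1 + 6*I) = 216*(1 + 6*I) = 216 + 1296*I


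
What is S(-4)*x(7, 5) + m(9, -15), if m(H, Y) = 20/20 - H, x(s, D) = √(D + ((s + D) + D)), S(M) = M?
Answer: -8 - 4*√22 ≈ -26.762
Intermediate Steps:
x(s, D) = √(s + 3*D) (x(s, D) = √(D + ((D + s) + D)) = √(D + (s + 2*D)) = √(s + 3*D))
m(H, Y) = 1 - H (m(H, Y) = 20*(1/20) - H = 1 - H)
S(-4)*x(7, 5) + m(9, -15) = -4*√(7 + 3*5) + (1 - 1*9) = -4*√(7 + 15) + (1 - 9) = -4*√22 - 8 = -8 - 4*√22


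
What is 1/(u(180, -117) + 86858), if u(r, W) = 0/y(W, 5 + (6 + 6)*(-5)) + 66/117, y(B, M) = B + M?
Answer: 39/3387484 ≈ 1.1513e-5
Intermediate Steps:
u(r, W) = 22/39 (u(r, W) = 0/(W + (5 + (6 + 6)*(-5))) + 66/117 = 0/(W + (5 + 12*(-5))) + 66*(1/117) = 0/(W + (5 - 60)) + 22/39 = 0/(W - 55) + 22/39 = 0/(-55 + W) + 22/39 = 0 + 22/39 = 22/39)
1/(u(180, -117) + 86858) = 1/(22/39 + 86858) = 1/(3387484/39) = 39/3387484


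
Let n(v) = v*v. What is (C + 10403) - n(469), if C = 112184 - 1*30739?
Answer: -128113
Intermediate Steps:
n(v) = v**2
C = 81445 (C = 112184 - 30739 = 81445)
(C + 10403) - n(469) = (81445 + 10403) - 1*469**2 = 91848 - 1*219961 = 91848 - 219961 = -128113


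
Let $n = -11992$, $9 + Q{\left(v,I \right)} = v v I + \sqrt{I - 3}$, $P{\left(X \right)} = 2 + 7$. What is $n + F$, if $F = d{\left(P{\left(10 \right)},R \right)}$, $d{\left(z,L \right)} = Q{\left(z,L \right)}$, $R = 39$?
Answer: $-8836$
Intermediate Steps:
$P{\left(X \right)} = 9$
$Q{\left(v,I \right)} = -9 + \sqrt{-3 + I} + I v^{2}$ ($Q{\left(v,I \right)} = -9 + \left(v v I + \sqrt{I - 3}\right) = -9 + \left(v^{2} I + \sqrt{-3 + I}\right) = -9 + \left(I v^{2} + \sqrt{-3 + I}\right) = -9 + \left(\sqrt{-3 + I} + I v^{2}\right) = -9 + \sqrt{-3 + I} + I v^{2}$)
$d{\left(z,L \right)} = -9 + \sqrt{-3 + L} + L z^{2}$
$F = 3156$ ($F = -9 + \sqrt{-3 + 39} + 39 \cdot 9^{2} = -9 + \sqrt{36} + 39 \cdot 81 = -9 + 6 + 3159 = 3156$)
$n + F = -11992 + 3156 = -8836$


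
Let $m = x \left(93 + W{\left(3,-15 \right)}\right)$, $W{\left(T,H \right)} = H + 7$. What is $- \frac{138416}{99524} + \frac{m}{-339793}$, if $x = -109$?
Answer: $- \frac{11527674507}{8454389633} \approx -1.3635$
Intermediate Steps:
$W{\left(T,H \right)} = 7 + H$
$m = -9265$ ($m = - 109 \left(93 + \left(7 - 15\right)\right) = - 109 \left(93 - 8\right) = \left(-109\right) 85 = -9265$)
$- \frac{138416}{99524} + \frac{m}{-339793} = - \frac{138416}{99524} - \frac{9265}{-339793} = \left(-138416\right) \frac{1}{99524} - - \frac{9265}{339793} = - \frac{34604}{24881} + \frac{9265}{339793} = - \frac{11527674507}{8454389633}$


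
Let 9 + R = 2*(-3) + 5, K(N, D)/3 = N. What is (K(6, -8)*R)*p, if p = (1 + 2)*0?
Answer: 0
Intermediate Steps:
K(N, D) = 3*N
p = 0 (p = 3*0 = 0)
R = -10 (R = -9 + (2*(-3) + 5) = -9 + (-6 + 5) = -9 - 1 = -10)
(K(6, -8)*R)*p = ((3*6)*(-10))*0 = (18*(-10))*0 = -180*0 = 0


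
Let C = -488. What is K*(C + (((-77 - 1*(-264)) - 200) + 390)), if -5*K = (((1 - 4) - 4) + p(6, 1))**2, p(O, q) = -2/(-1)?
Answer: 555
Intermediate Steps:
p(O, q) = 2 (p(O, q) = -2*(-1) = 2)
K = -5 (K = -(((1 - 4) - 4) + 2)**2/5 = -((-3 - 4) + 2)**2/5 = -(-7 + 2)**2/5 = -1/5*(-5)**2 = -1/5*25 = -5)
K*(C + (((-77 - 1*(-264)) - 200) + 390)) = -5*(-488 + (((-77 - 1*(-264)) - 200) + 390)) = -5*(-488 + (((-77 + 264) - 200) + 390)) = -5*(-488 + ((187 - 200) + 390)) = -5*(-488 + (-13 + 390)) = -5*(-488 + 377) = -5*(-111) = 555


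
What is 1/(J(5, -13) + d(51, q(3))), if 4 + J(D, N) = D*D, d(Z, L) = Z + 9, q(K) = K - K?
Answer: 1/81 ≈ 0.012346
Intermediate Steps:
q(K) = 0
d(Z, L) = 9 + Z
J(D, N) = -4 + D² (J(D, N) = -4 + D*D = -4 + D²)
1/(J(5, -13) + d(51, q(3))) = 1/((-4 + 5²) + (9 + 51)) = 1/((-4 + 25) + 60) = 1/(21 + 60) = 1/81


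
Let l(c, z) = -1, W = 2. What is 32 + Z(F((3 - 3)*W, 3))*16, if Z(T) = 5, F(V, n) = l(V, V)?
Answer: 112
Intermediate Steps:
F(V, n) = -1
32 + Z(F((3 - 3)*W, 3))*16 = 32 + 5*16 = 32 + 80 = 112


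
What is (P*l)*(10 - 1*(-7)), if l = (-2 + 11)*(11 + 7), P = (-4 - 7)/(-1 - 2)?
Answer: 10098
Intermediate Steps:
P = 11/3 (P = -11/(-3) = -11*(-1/3) = 11/3 ≈ 3.6667)
l = 162 (l = 9*18 = 162)
(P*l)*(10 - 1*(-7)) = ((11/3)*162)*(10 - 1*(-7)) = 594*(10 + 7) = 594*17 = 10098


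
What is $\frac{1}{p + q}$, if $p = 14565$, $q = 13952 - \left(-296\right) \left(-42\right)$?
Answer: $\frac{1}{16085} \approx 6.217 \cdot 10^{-5}$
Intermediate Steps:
$q = 1520$ ($q = 13952 - 12432 = 1520$)
$\frac{1}{p + q} = \frac{1}{14565 + 1520} = \frac{1}{16085}$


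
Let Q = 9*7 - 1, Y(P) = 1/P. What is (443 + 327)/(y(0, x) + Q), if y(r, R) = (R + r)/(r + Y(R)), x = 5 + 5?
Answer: 385/81 ≈ 4.7531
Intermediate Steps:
x = 10
y(r, R) = (R + r)/(r + 1/R)
Q = 62 (Q = 63 - 1 = 62)
(443 + 327)/(y(0, x) + Q) = (443 + 327)/(10*(10 + 0)/(1 + 10*0) + 62) = 770/(10*10/(1 + 0) + 62) = 770/(10*10/1 + 62) = 770/(10*1*10 + 62) = 770/(100 + 62) = 770/162 = 770*(1/162) = 385/81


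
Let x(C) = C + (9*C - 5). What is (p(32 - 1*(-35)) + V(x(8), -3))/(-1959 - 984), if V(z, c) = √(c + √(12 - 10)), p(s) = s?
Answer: -67/2943 - I*√(3 - √2)/2943 ≈ -0.022766 - 0.00042789*I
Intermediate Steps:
x(C) = -5 + 10*C (x(C) = C + (-5 + 9*C) = -5 + 10*C)
V(z, c) = √(c + √2)
(p(32 - 1*(-35)) + V(x(8), -3))/(-1959 - 984) = ((32 - 1*(-35)) + √(-3 + √2))/(-1959 - 984) = ((32 + 35) + √(-3 + √2))/(-2943) = (67 + √(-3 + √2))*(-1/2943) = -67/2943 - √(-3 + √2)/2943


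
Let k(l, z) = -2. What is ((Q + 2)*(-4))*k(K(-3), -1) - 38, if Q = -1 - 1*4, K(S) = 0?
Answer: -62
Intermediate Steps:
Q = -5 (Q = -1 - 4 = -5)
((Q + 2)*(-4))*k(K(-3), -1) - 38 = ((-5 + 2)*(-4))*(-2) - 38 = -3*(-4)*(-2) - 38 = 12*(-2) - 38 = -24 - 38 = -62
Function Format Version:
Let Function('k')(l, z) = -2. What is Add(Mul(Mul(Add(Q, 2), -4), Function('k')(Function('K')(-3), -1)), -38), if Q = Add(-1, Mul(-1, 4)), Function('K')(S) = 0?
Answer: -62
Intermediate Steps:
Q = -5 (Q = Add(-1, -4) = -5)
Add(Mul(Mul(Add(Q, 2), -4), Function('k')(Function('K')(-3), -1)), -38) = Add(Mul(Mul(Add(-5, 2), -4), -2), -38) = Add(Mul(Mul(-3, -4), -2), -38) = Add(Mul(12, -2), -38) = Add(-24, -38) = -62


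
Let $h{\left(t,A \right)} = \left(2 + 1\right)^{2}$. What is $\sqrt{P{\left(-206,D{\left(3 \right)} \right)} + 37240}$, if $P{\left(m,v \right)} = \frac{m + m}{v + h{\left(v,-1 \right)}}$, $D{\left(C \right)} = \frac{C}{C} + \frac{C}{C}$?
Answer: $\frac{2 \sqrt{1125377}}{11} \approx 192.88$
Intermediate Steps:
$h{\left(t,A \right)} = 9$ ($h{\left(t,A \right)} = 3^{2} = 9$)
$D{\left(C \right)} = 2$ ($D{\left(C \right)} = 1 + 1 = 2$)
$P{\left(m,v \right)} = \frac{2 m}{9 + v}$ ($P{\left(m,v \right)} = \frac{m + m}{v + 9} = \frac{2 m}{9 + v}$)
$\sqrt{P{\left(-206,D{\left(3 \right)} \right)} + 37240} = \sqrt{2 \left(-206\right) \frac{1}{9 + 2} + 37240} = \sqrt{2 \left(-206\right) \frac{1}{11} + 37240} = \sqrt{- \frac{412}{11} + 37240} = \sqrt{\frac{409228}{11}} = \frac{2 \sqrt{1125377}}{11}$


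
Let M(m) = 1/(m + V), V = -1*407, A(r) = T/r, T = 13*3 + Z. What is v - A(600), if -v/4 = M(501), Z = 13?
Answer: -911/7050 ≈ -0.12922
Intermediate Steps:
T = 52 (T = 13*3 + 13 = 39 + 13 = 52)
A(r) = 52/r
V = -407
M(m) = 1/(-407 + m) (M(m) = 1/(m - 407) = 1/(-407 + m))
v = -2/47 (v = -4/(-407 + 501) = -4/94 = -4*1/94 = -2/47 ≈ -0.042553)
v - A(600) = -2/47 - 52/600 = -2/47 - 1*13/150 = -2/47 - 13/150 = -911/7050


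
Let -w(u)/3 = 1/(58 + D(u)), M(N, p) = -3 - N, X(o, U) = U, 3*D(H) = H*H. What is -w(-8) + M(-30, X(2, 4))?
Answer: 6435/238 ≈ 27.038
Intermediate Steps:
D(H) = H²/3 (D(H) = (H*H)/3 = H²/3)
w(u) = -3/(58 + u²/3)
-w(-8) + M(-30, X(2, 4)) = -(-9)/(174 + (-8)²) + (-3 - 1*(-30)) = -(-9)/(174 + 64) + (-3 + 30) = -(-9)/238 + 27 = -1*(-9/238) + 27 = 9/238 + 27 = 6435/238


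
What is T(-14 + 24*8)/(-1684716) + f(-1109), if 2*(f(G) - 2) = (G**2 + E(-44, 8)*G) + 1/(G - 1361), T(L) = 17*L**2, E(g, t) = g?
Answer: 1330226689073771/2080624260 ≈ 6.3934e+5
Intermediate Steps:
f(G) = 2 + G**2/2 + 1/(2*(-1361 + G)) - 22*G (f(G) = 2 + ((G**2 - 44*G) + 1/(G - 1361))/2 = 2 + ((G**2 - 44*G) + 1/(-1361 + G))/2 = 2 + (G**2 + 1/(-1361 + G) - 44*G)/2 = 2 + (G**2/2 + 1/(2*(-1361 + G)) - 22*G) = 2 + G**2/2 + 1/(2*(-1361 + G)) - 22*G)
T(-14 + 24*8)/(-1684716) + f(-1109) = (17*(-14 + 24*8)**2)/(-1684716) + (-5443 + (-1109)**3 - 1405*(-1109)**2 + 59888*(-1109))/(2*(-1361 - 1109)) = (17*(-14 + 192)**2)*(-1/1684716) + (1/2)*(-5443 - 1363938029 - 1405*1229881 - 66415792)/(-2470) = (17*178**2)*(-1/1684716) + (1/2)*(-1/2470)*(-5443 - 1363938029 - 1727982805 - 66415792) = (17*31684)*(-1/1684716) + (1/2)*(-1/2470)*(-3158342069) = 538628*(-1/1684716) + 3158342069/4940 = -134657/421179 + 3158342069/4940 = 1330226689073771/2080624260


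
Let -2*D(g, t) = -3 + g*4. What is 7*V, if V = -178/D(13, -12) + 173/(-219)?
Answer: 69487/1533 ≈ 45.327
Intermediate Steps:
D(g, t) = 3/2 - 2*g (D(g, t) = -(-3 + g*4)/2 = -(-3 + 4*g)/2 = 3/2 - 2*g)
V = 69487/10731 (V = -178/(3/2 - 2*13) + 173/(-219) = -178/(3/2 - 26) + 173*(-1/219) = -178/(-49/2) - 173/219 = -178*(-2/49) - 173/219 = 356/49 - 173/219 = 69487/10731 ≈ 6.4753)
7*V = 7*(69487/10731) = 69487/1533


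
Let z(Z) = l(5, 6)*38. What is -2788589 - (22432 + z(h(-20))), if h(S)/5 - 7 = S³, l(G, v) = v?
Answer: -2811249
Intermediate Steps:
h(S) = 35 + 5*S³
z(Z) = 228 (z(Z) = 6*38 = 228)
-2788589 - (22432 + z(h(-20))) = -2788589 - (22432 + 228) = -2788589 - 1*22660 = -2788589 - 22660 = -2811249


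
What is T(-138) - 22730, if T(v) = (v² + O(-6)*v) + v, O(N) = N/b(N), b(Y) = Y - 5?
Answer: -42892/11 ≈ -3899.3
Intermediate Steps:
b(Y) = -5 + Y
O(N) = N/(-5 + N)
T(v) = v² + 17*v/11 (T(v) = (v² + (-6/(-5 - 6))*v) + v = (v² + (-6/(-11))*v) + v = (v² + (-6*(-1/11))*v) + v = (v² + 6*v/11) + v = v² + 17*v/11)
T(-138) - 22730 = (1/11)*(-138)*(17 + 11*(-138)) - 22730 = (1/11)*(-138)*(17 - 1518) - 22730 = (1/11)*(-138)*(-1501) - 22730 = 207138/11 - 22730 = -42892/11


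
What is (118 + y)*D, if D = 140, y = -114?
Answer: 560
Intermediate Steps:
(118 + y)*D = (118 - 114)*140 = 4*140 = 560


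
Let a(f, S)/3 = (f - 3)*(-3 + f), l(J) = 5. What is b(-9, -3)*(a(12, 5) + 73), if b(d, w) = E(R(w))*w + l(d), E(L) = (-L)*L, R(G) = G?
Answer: 10112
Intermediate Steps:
a(f, S) = 3*(-3 + f)² (a(f, S) = 3*((f - 3)*(-3 + f)) = 3*((-3 + f)*(-3 + f)) = 3*(-3 + f)²)
E(L) = -L²
b(d, w) = 5 - w³ (b(d, w) = (-w²)*w + 5 = -w³ + 5 = 5 - w³)
b(-9, -3)*(a(12, 5) + 73) = (5 - 1*(-3)³)*(3*(-3 + 12)² + 73) = (5 - 1*(-27))*(3*9² + 73) = (5 + 27)*(3*81 + 73) = 32*(243 + 73) = 32*316 = 10112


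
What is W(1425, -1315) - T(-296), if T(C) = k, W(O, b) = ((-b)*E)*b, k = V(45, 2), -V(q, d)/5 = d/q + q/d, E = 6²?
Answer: -1120535771/18 ≈ -6.2252e+7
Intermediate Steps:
E = 36
V(q, d) = -5*d/q - 5*q/d (V(q, d) = -5*(d/q + q/d) = -5*d/q - 5*q/d)
k = -2029/18 (k = -5*2/45 - 5*45/2 = -5*2*1/45 - 5*45*½ = -2/9 - 225/2 = -2029/18 ≈ -112.72)
W(O, b) = -36*b² (W(O, b) = (-b*36)*b = (-36*b)*b = -36*b²)
T(C) = -2029/18
W(1425, -1315) - T(-296) = -36*(-1315)² - 1*(-2029/18) = -36*1729225 + 2029/18 = -62252100 + 2029/18 = -1120535771/18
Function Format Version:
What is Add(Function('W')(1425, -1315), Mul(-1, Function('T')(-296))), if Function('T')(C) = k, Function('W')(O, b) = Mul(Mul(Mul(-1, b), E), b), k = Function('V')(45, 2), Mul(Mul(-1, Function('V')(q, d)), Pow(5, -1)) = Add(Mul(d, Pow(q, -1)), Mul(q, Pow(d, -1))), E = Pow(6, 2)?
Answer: Rational(-1120535771, 18) ≈ -6.2252e+7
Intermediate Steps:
E = 36
Function('V')(q, d) = Add(Mul(-5, d, Pow(q, -1)), Mul(-5, q, Pow(d, -1))) (Function('V')(q, d) = Mul(-5, Add(Mul(d, Pow(q, -1)), Mul(q, Pow(d, -1)))) = Add(Mul(-5, d, Pow(q, -1)), Mul(-5, q, Pow(d, -1))))
k = Rational(-2029, 18) (k = Add(Mul(-5, 2, Pow(45, -1)), Mul(-5, 45, Pow(2, -1))) = Add(Mul(-5, 2, Rational(1, 45)), Mul(-5, 45, Rational(1, 2))) = Add(Rational(-2, 9), Rational(-225, 2)) = Rational(-2029, 18) ≈ -112.72)
Function('W')(O, b) = Mul(-36, Pow(b, 2)) (Function('W')(O, b) = Mul(Mul(Mul(-1, b), 36), b) = Mul(Mul(-36, b), b) = Mul(-36, Pow(b, 2)))
Function('T')(C) = Rational(-2029, 18)
Add(Function('W')(1425, -1315), Mul(-1, Function('T')(-296))) = Add(Mul(-36, Pow(-1315, 2)), Mul(-1, Rational(-2029, 18))) = Add(Mul(-36, 1729225), Rational(2029, 18)) = Add(-62252100, Rational(2029, 18)) = Rational(-1120535771, 18)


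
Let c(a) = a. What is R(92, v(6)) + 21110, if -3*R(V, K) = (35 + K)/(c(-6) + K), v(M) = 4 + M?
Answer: 84425/4 ≈ 21106.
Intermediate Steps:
R(V, K) = -(35 + K)/(3*(-6 + K))
R(92, v(6)) + 21110 = (-35 - (4 + 6))/(3*(-6 + (4 + 6))) + 21110 = (-35 - 1*10)/(3*(-6 + 10)) + 21110 = (⅓)*(-35 - 10)/4 + 21110 = (⅓)*(¼)*(-45) + 21110 = -15/4 + 21110 = 84425/4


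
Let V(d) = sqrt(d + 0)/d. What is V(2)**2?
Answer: 1/2 ≈ 0.50000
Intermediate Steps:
V(d) = 1/sqrt(d) (V(d) = sqrt(d)/d = 1/sqrt(d))
V(2)**2 = (1/sqrt(2))**2 = (sqrt(2)/2)**2 = 1/2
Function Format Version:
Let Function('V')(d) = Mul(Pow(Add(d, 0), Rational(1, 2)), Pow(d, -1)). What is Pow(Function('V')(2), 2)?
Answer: Rational(1, 2) ≈ 0.50000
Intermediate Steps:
Function('V')(d) = Pow(d, Rational(-1, 2)) (Function('V')(d) = Mul(Pow(d, Rational(1, 2)), Pow(d, -1)) = Pow(d, Rational(-1, 2)))
Pow(Function('V')(2), 2) = Pow(Pow(2, Rational(-1, 2)), 2) = Pow(Mul(Rational(1, 2), Pow(2, Rational(1, 2))), 2) = Rational(1, 2)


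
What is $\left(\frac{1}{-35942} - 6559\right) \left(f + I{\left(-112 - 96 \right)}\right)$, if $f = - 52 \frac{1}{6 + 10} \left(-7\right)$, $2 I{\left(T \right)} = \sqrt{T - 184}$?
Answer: $- \frac{21452665689}{143768} - \frac{1650205053 i \sqrt{2}}{35942} \approx -1.4922 \cdot 10^{5} - 64931.0 i$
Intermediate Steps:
$I{\left(T \right)} = \frac{\sqrt{-184 + T}}{2}$ ($I{\left(T \right)} = \frac{\sqrt{T - 184}}{2} = \frac{\sqrt{-184 + T}}{2}$)
$f = \frac{91}{4}$ ($f = - 52 \cdot \frac{1}{16} \left(-7\right) = \left(-52\right) \left(- \frac{7}{16}\right) = \frac{91}{4} \approx 22.75$)
$\left(\frac{1}{-35942} - 6559\right) \left(f + I{\left(-112 - 96 \right)}\right) = \left(\frac{1}{-35942} - 6559\right) \left(\frac{91}{4} + \frac{\sqrt{-184 - 208}}{2}\right) = \left(- \frac{1}{35942} - 6559\right) \left(\frac{91}{4} + \frac{\sqrt{-184 - 208}}{2}\right) = - \frac{235743579 \left(\frac{91}{4} + \frac{\sqrt{-184 - 208}}{2}\right)}{35942} = - \frac{235743579 \left(\frac{91}{4} + \frac{\sqrt{-392}}{2}\right)}{35942} = - \frac{235743579 \left(\frac{91}{4} + \frac{14 i \sqrt{2}}{2}\right)}{35942} = - \frac{235743579 \left(\frac{91}{4} + 7 i \sqrt{2}\right)}{35942} = - \frac{21452665689}{143768} - \frac{1650205053 i \sqrt{2}}{35942}$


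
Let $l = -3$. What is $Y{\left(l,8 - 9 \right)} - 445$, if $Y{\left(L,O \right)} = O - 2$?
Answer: $-448$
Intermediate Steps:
$Y{\left(L,O \right)} = -2 + O$
$Y{\left(l,8 - 9 \right)} - 445 = \left(-2 + \left(8 - 9\right)\right) - 445 = \left(-2 - 1\right) - 445 = -3 - 445 = -448$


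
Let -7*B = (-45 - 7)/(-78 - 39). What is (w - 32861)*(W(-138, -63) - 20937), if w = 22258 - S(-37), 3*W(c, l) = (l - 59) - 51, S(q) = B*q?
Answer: 42081940808/189 ≈ 2.2266e+8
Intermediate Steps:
B = -4/63 (B = -(-45 - 7)/(7*(-78 - 39)) = -(-52)/(7*(-117)) = -(-52)*(-1)/(7*117) = -⅐*4/9 = -4/63 ≈ -0.063492)
S(q) = -4*q/63
W(c, l) = -110/3 + l/3 (W(c, l) = ((l - 59) - 51)/3 = ((-59 + l) - 51)/3 = (-110 + l)/3 = -110/3 + l/3)
w = 1402106/63 (w = 22258 - (-4)*(-37)/63 = 22258 - 1*148/63 = 22258 - 148/63 = 1402106/63 ≈ 22256.)
(w - 32861)*(W(-138, -63) - 20937) = (1402106/63 - 32861)*((-110/3 + (⅓)*(-63)) - 20937) = -668137*((-110/3 - 21) - 20937)/63 = -668137*(-173/3 - 20937)/63 = -668137/63*(-62984/3) = 42081940808/189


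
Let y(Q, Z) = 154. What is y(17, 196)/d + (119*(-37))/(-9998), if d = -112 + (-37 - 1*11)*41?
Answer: 1904637/5198960 ≈ 0.36635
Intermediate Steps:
d = -2080 (d = -112 + (-37 - 11)*41 = -112 - 48*41 = -112 - 1968 = -2080)
y(17, 196)/d + (119*(-37))/(-9998) = 154/(-2080) + (119*(-37))/(-9998) = 154*(-1/2080) - 4403*(-1/9998) = -77/1040 + 4403/9998 = 1904637/5198960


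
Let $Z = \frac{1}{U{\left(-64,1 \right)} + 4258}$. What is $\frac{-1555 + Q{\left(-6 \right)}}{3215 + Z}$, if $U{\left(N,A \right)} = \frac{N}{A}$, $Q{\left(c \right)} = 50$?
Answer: $- \frac{6311970}{13483711} \approx -0.46812$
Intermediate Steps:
$Z = \frac{1}{4194}$ ($Z = \frac{1}{- \frac{64}{1} + 4258} = \frac{1}{\left(-64\right) 1 + 4258} = \frac{1}{-64 + 4258} = \frac{1}{4194} \approx 0.00023844$)
$\frac{-1555 + Q{\left(-6 \right)}}{3215 + Z} = \frac{-1555 + 50}{3215 + \frac{1}{4194}} = - \frac{1505}{\frac{13483711}{4194}} = \left(-1505\right) \frac{4194}{13483711} = - \frac{6311970}{13483711}$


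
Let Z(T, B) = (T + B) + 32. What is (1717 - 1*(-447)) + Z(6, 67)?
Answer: 2269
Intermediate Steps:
Z(T, B) = 32 + B + T (Z(T, B) = (B + T) + 32 = 32 + B + T)
(1717 - 1*(-447)) + Z(6, 67) = (1717 - 1*(-447)) + (32 + 67 + 6) = (1717 + 447) + 105 = 2164 + 105 = 2269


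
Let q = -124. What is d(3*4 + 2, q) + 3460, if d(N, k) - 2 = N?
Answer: 3476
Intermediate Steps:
d(N, k) = 2 + N
d(3*4 + 2, q) + 3460 = (2 + (3*4 + 2)) + 3460 = (2 + (12 + 2)) + 3460 = (2 + 14) + 3460 = 16 + 3460 = 3476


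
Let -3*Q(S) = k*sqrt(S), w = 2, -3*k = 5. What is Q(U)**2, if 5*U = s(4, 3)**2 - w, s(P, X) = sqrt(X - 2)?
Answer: -5/81 ≈ -0.061728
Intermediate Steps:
s(P, X) = sqrt(-2 + X)
k = -5/3 (k = -1/3*5 = -5/3 ≈ -1.6667)
U = -1/5 (U = ((sqrt(-2 + 3))**2 - 1*2)/5 = ((sqrt(1))**2 - 2)/5 = (1**2 - 2)/5 = (1 - 2)/5 = (1/5)*(-1) = -1/5 ≈ -0.20000)
Q(S) = 5*sqrt(S)/9 (Q(S) = -(-5)*sqrt(S)/9 = 5*sqrt(S)/9)
Q(U)**2 = (5*sqrt(-1/5)/9)**2 = (5*(I*sqrt(5)/5)/9)**2 = (I*sqrt(5)/9)**2 = -5/81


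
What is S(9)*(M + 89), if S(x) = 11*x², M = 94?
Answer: 163053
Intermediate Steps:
S(9)*(M + 89) = (11*9²)*(94 + 89) = (11*81)*183 = 891*183 = 163053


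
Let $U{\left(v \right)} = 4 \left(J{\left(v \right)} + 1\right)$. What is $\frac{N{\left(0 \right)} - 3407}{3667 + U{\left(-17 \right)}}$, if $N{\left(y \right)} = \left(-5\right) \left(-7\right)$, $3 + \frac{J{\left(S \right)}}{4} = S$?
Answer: $- \frac{1124}{1117} \approx -1.0063$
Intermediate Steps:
$J{\left(S \right)} = -12 + 4 S$
$N{\left(y \right)} = 35$
$U{\left(v \right)} = -44 + 16 v$ ($U{\left(v \right)} = 4 \left(\left(-12 + 4 v\right) + 1\right) = 4 \left(-11 + 4 v\right) = -44 + 16 v$)
$\frac{N{\left(0 \right)} - 3407}{3667 + U{\left(-17 \right)}} = \frac{35 - 3407}{3667 + \left(-44 + 16 \left(-17\right)\right)} = - \frac{3372}{3667 - 316} = - \frac{3372}{3351} = \left(-3372\right) \frac{1}{3351} = - \frac{1124}{1117}$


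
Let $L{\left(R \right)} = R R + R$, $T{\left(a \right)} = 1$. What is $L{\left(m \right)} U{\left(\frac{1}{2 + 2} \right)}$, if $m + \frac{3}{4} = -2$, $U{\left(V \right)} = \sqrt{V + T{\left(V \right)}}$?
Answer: $\frac{77 \sqrt{5}}{32} \approx 5.3805$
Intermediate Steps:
$U{\left(V \right)} = \sqrt{1 + V}$ ($U{\left(V \right)} = \sqrt{V + 1} = \sqrt{1 + V}$)
$m = - \frac{11}{4}$ ($m = - \frac{3}{4} - 2 = - \frac{11}{4} \approx -2.75$)
$L{\left(R \right)} = R + R^{2}$ ($L{\left(R \right)} = R^{2} + R = R + R^{2}$)
$L{\left(m \right)} U{\left(\frac{1}{2 + 2} \right)} = - \frac{11 \left(1 - \frac{11}{4}\right)}{4} \sqrt{1 + \frac{1}{2 + 2}} = \left(- \frac{11}{4}\right) \left(- \frac{7}{4}\right) \sqrt{1 + \frac{1}{4}} = \frac{77 \sqrt{1 + \frac{1}{4}}}{16} = \frac{77 \sqrt{\frac{5}{4}}}{16} = \frac{77 \frac{\sqrt{5}}{2}}{16} = \frac{77 \sqrt{5}}{32}$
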